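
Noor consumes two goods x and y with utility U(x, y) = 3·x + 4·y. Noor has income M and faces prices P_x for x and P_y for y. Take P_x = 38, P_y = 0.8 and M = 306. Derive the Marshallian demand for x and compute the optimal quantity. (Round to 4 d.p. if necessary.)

x* = 0

Perfect substitutes: compare marginal utility per dollar. 3/P_x vs 4/P_y → 0.0789 vs 5.
y gives more utility per dollar, so spend all income on y: y* = M/P_y, x* = 0.
Numerically: x* = 0, y* = 382.5.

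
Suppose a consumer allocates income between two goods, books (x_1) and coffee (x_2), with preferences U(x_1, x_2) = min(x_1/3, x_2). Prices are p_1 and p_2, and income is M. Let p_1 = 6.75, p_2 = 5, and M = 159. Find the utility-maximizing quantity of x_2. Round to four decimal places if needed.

With perfect complements, no substitution: consume in ratio x_1:x_2 = 3:1.
Budget: p_1·x_1 + p_2·(1/3)·x_1 = M, so (3·p_1 + p_2)·x_1 = 3·M.
Demand: x_1*(p_1,p_2,M) = 3·M/(3·p_1 + p_2), x_2* = M/(3·p_1 + p_2).
Here 3·6.75 + 5 = 25.25, giving x_2* = 6.297.

x_2* = 6.297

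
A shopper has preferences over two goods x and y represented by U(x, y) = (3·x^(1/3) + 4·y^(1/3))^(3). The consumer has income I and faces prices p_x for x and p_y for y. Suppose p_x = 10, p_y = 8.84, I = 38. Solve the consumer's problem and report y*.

MRS = MU_x/MU_y = (3/4)·(y/x)^(2/3). Set equal to p_x/p_y.
Hence y/x = ((4/3)·p_x/p_y)^(1/(2/3)), i.e. raised to the 1.5 power.
Substitute y = (y/x)·x into the budget: x* = I/(p_x + p_y·(y/x)).
Numerically y/x = 1.852378, so x* = 38/(10 + 8.84·1.852378) = 1.4408 and y* = 1.852378·1.4408 = 2.6688.

y* = 2.6688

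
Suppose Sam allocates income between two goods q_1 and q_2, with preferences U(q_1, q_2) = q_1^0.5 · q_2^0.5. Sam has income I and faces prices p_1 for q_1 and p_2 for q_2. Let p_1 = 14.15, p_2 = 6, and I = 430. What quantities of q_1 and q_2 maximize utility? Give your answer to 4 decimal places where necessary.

At p_1=14.15, p_2=6, I=430: q_1* = 0.5·430/14.15 = 15.1943, q_2* = 35.8333.

q_1* = 15.1943, q_2* = 35.8333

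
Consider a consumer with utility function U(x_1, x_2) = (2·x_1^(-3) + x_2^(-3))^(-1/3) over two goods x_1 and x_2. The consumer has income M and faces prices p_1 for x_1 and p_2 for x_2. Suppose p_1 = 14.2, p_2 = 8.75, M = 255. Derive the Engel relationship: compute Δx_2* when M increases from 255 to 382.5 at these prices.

Δx_2* = 5.3771

MU_x_1 ∝ 2·x_1^(-4), MU_x_2 ∝ x_2^(-4), so MRS = 2·(x_2/x_1)^(4) = p_1/p_2.
Hence x_2/x_1 = ((1/2)·p_1/p_2)^(1/(4)), i.e. raised to the 0.25 power.
Substitute x_2 = (x_2/x_1)·x_1 into the budget: x_1* = M/(p_1 + p_2·(x_2/x_1)).
Numerically x_2/x_1 = 0.949101, so x_1* = 255/(14.2 + 8.75·0.949101) = 11.331 and x_2* = 0.949101·11.331 = 10.7543.
At M' = 382.5: x_2* = 16.1314. Change: 16.1314 − 10.7543 = 5.3771.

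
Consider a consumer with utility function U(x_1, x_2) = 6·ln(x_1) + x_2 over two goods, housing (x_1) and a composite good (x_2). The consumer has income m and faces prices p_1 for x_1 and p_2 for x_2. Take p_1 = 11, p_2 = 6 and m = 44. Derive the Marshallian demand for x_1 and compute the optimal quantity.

x_1* = 3.2727

So x_1*(p_1,p_2) = 6·p_2/p_1, independent of income; and x_2* = (m − 6·p_2)/p_2.
At the given prices: x_1* = 6·6/11 = 3.2727.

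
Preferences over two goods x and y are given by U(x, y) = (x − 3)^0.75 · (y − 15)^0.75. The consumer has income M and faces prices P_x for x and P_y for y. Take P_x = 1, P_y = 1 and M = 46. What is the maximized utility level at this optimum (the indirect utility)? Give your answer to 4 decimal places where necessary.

Let x' = x−3, y' = y−15. MRS = y'/x' = P_x/P_y.
After buying the subsistence bundle (3, 15), a share 0.5 of the remaining income goes to x: x* = 3 + 0.5·(M − 3P_x − 15P_y)/P_x.
Discretionary income = 46 − 3·1 − 15·1 = 28; x* = 3 + 0.5·28/1 = 17; y* = 15 + 0.5·28/1 = 29.
Utility at the optimum: U(17, 29) = 52.3832.

V = 52.3832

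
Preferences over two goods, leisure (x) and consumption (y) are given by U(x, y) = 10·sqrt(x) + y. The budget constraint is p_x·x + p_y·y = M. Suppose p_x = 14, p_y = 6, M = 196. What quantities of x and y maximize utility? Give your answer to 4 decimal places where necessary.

x* = 4.5918, y* = 21.9524

Set MRS = p_x/p_y: 5·x^(−1/2) = p_x/p_y.
Solve: √x = 5·p_y/p_x, so x*(p_x,p_y) = (5·p_y/p_x)², and y* = (M − p_x·x*)/p_y.
Plugging in: x* = (5·6/14)² = 4.5918, y* = 21.9524.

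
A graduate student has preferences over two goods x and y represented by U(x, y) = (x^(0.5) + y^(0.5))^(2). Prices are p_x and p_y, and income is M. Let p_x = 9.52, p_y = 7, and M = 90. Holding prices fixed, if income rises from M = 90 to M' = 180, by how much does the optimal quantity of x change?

Δx* = 4.0058

From the CES first-order condition, (y/x)^(0.5) = p_x/p_y.
Hence y/x = (p_x/p_y)^(1/(0.5)), i.e. raised to the 2 power.
With the ratio pinned down, the budget gives x* = M/(p_x + p_y·(y/x)) and y* = (y/x)·x*.
Numerically y/x = 1.8496, so x* = 90/(9.52 + 7·1.8496) = 4.0058.
At M' = 180: x* = 8.0117. Change: 8.0117 − 4.0058 = 4.0058.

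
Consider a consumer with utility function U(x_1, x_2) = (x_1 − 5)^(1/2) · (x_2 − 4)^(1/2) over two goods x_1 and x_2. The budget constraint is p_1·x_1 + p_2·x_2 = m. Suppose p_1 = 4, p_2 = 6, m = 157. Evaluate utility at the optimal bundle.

V = 11.533

MRS = (x_2−4)/(x_1−5). Tangency with p_1/p_2 gives x_2−4 = (p_1/p_2)·(x_1−5).
Substituting into the budget: x_1* = 5 + 0.5·(m − 5·p_1 − 4·p_2)/p_1, and x_2* = 4 + 0.5·(…)/p_2.
Discretionary income = 157 − 5·4 − 4·6 = 113; x_1* = 5 + 0.5·113/4 = 19.125; x_2* = 4 + 0.5·113/6 = 13.4167.
Utility at the optimum: U(19.125, 13.4167) = 11.533.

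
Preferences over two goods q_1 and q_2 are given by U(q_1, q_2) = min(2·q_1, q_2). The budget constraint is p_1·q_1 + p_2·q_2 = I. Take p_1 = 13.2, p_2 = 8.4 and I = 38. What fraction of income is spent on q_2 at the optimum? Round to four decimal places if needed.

Leontief preferences: the optimum is at the kink where q_1/1 = q_2/2, i.e. q_2 = 2·q_1.
Budget: p_1·q_1 + p_2·2·q_1 = I, so (p_1 + 2·p_2)·q_1 = I.
Demand: q_1*(p_1,p_2,I) = I/(p_1 + 2·p_2), q_2* = 2·I/(p_1 + 2·p_2).
Here 13.2 + 2·8.4 = 30, giving q_1* = 1.2667 and q_2* = 2.5333.
Expenditure on q_2: 8.4·2.5333 = 21.28; share = 0.56.

share on q_2 = 0.56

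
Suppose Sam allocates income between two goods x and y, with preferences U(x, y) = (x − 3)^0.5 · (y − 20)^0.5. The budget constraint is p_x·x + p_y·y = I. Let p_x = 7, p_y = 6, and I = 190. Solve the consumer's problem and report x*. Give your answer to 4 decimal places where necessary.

MRS = (y−20)/(x−3). Tangency with p_x/p_y gives y−20 = (p_x/p_y)·(x−3).
After buying the subsistence bundle (3, 20), a share 0.5 of the remaining income goes to x: x* = 3 + 0.5·(I − 3p_x − 20p_y)/p_x.
Discretionary income = 190 − 3·7 − 20·6 = 49; x* = 3 + 0.5·49/7 = 6.5.

x* = 6.5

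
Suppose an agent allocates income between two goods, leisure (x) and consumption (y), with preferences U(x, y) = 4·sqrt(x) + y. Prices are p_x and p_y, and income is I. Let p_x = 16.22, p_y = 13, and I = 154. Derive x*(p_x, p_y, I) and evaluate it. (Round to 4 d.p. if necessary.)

x* = 2.5695

Thus x* = (2·p_y/p_x)² — independent of I — with the rest of income spent on y.
Plugging in: x* = (2·13/16.22)² = 2.5695.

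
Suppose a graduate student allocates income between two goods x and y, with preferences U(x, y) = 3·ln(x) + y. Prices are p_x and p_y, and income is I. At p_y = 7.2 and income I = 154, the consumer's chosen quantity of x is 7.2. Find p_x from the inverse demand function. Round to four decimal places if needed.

MU_x = 3/x, MU_y = 1. Tangency: 3/x = p_x/p_y.
So x*(p_x,p_y) = 3·p_y/p_x, independent of income; and y* = (I − 3·p_y)/p_y.
Set x* = 7.2 in the demand function and solve for p_x: p_x = 3.

p_x = 3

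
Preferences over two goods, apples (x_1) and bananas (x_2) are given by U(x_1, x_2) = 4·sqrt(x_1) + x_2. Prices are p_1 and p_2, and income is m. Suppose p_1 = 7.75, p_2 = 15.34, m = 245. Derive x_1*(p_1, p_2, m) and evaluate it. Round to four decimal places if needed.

x_1* = 15.6714

MU_x_1 = 2/√x_1, MU_x_2 = 1. Tangency: 2/√x_1 = p_1/p_2.
Solve: √x_1 = 2·p_2/p_1, so x_1*(p_1,p_2) = (2·p_2/p_1)², and x_2* = (m − p_1·x_1*)/p_2.
Plugging in: x_1* = (2·15.34/7.75)² = 15.6714.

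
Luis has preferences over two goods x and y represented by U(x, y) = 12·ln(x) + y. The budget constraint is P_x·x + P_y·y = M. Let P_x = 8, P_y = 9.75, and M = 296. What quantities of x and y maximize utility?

MU_x = 12/x, MU_y = 1. Tangency: 12/x = P_x/P_y.
So x*(P_x,P_y) = 12·P_y/P_x, independent of income; and y* = (M − 12·P_y)/P_y.
At the given prices: x* = 12·9.75/8 = 14.625, and y* = 18.359.

x* = 14.625, y* = 18.359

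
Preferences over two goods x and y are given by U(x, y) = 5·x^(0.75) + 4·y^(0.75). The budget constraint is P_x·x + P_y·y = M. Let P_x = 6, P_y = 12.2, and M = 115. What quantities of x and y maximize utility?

x* = 18.2762, y* = 0.4379

From the CES first-order condition, (5/4)·(y/x)^(0.25) = P_x/P_y.
Solve for the ratio: y/x = [(4/5)·P_x/P_y]^(4).
With the ratio pinned down, the budget gives x* = M/(P_x + P_y·(y/x)) and y* = (y/x)·x*.
Numerically y/x = 0.023962, so x* = 115/(6 + 12.2·0.023962) = 18.2762 and y* = 0.023962·18.2762 = 0.4379.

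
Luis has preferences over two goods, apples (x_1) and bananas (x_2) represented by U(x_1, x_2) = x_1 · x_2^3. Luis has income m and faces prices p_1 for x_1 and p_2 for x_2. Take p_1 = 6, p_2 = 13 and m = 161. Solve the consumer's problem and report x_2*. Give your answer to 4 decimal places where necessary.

x_2* = 9.2885

MU_x_1/MU_x_2 = (x_2)/(3·x_1); tangency sets this equal to p_1/p_2.
Rearranging, p_2·x_2 = 3·p_1·x_1. Substituting into the budget gives p_1·x_1·(1 + 3) = m.
Demand: x_1*(p_1,p_2,m) = 0.25·m/p_1 and x_2* = 0.75·m/p_2.
At p_1=6, p_2=13, m=161: x_2* = 0.75·161/13 = 9.2885.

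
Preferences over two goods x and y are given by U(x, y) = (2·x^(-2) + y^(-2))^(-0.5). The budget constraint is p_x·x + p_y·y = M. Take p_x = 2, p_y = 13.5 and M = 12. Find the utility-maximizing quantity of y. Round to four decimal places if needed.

Substitute y = (y/x)·x into the budget: x* = M/(p_x + p_y·(y/x)).
Numerically y/x = 0.419974, so x* = 12/(2 + 13.5·0.419974) = 1.5646 and y* = 0.419974·1.5646 = 0.6571.

y* = 0.6571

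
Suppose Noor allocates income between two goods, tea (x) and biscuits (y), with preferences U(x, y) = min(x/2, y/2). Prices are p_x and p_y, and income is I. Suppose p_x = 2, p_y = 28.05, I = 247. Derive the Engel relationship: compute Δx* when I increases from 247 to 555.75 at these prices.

Demand: x*(p_x,p_y,I) = 2·I/(2·p_x + 2·p_y), y* = 2·I/(2·p_x + 2·p_y).
Here 2·2 + 2·28.05 = 60.1, giving x* = 8.2196.
At I' = 555.75: x* = 18.4942. Change: 18.4942 − 8.2196 = 10.2745.

Δx* = 10.2745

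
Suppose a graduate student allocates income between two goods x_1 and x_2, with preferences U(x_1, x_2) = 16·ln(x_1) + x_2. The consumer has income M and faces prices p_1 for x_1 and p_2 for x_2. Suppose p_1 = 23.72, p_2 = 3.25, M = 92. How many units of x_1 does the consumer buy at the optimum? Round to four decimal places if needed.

x_1* = 2.1922

So x_1*(p_1,p_2) = 16·p_2/p_1, independent of income; and x_2* = (M − 16·p_2)/p_2.
At the given prices: x_1* = 16·3.25/23.72 = 2.1922.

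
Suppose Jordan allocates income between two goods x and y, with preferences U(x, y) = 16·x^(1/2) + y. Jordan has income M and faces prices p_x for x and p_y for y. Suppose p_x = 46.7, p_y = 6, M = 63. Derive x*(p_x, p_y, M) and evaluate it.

Utility is quasi-linear in y; the FOC for x is 8/√x = p_x/p_y.
Solve: √x = 8·p_y/p_x, so x*(p_x,p_y) = (8·p_y/p_x)², and y* = (M − p_x·x*)/p_y.
Plugging in: x* = (8·6/46.7)² = 1.0564.

x* = 1.0564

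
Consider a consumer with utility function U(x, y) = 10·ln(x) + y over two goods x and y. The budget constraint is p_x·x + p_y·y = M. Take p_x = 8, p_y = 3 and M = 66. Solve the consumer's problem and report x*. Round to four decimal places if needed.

At the given prices: x* = 10·3/8 = 3.75.

x* = 3.75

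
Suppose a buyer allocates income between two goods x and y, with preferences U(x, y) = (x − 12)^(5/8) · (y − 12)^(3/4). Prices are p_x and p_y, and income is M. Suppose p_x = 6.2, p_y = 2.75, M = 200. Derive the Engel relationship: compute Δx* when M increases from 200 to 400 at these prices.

Δx* = 14.6628

Let x' = x−12, y' = y−12. MRS = (5/6)·y'/x' = p_x/p_y.
Substituting into the budget: x* = 12 + 5/11·(M − 12·p_x − 12·p_y)/p_x, and y* = 12 + 6/11·(…)/p_y.
Discretionary income = 200 − 12·6.2 − 12·2.75 = 92.6; x* = 12 + 5/11·92.6/6.2 = 18.7889.
At M' = 400: x* = 33.4516. Change: 33.4516 − 18.7889 = 14.6628.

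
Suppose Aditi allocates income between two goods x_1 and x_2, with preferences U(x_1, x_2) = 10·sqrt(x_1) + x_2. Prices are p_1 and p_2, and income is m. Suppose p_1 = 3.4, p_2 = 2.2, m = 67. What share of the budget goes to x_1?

share on x_1 = 0.5312

Utility is quasi-linear in x_2; the FOC for x_1 is 5/√x_1 = p_1/p_2.
Solve: √x_1 = 5·p_2/p_1, so x_1*(p_1,p_2) = (5·p_2/p_1)², and x_2* = (m − p_1·x_1*)/p_2.
Plugging in: x_1* = (5·2.2/3.4)² = 10.4671, x_2* = 14.2781.
Expenditure on x_1: 3.4·10.4671 = 35.5882; share = 0.5312.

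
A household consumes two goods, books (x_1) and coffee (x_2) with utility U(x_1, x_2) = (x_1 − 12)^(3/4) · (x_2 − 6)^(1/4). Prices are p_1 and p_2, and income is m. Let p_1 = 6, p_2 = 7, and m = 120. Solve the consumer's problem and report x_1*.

MRS = 3·(x_2−6)/(x_1−12). Tangency with p_1/p_2 gives x_2−6 = (1/3)·(p_1/p_2)·(x_1−12).
Substituting into the budget: x_1* = 12 + 0.75·(m − 12·p_1 − 6·p_2)/p_1, and x_2* = 6 + 0.25·(…)/p_2.
Discretionary income = 120 − 12·6 − 6·7 = 6; x_1* = 12 + 0.75·6/6 = 12.75.

x_1* = 12.75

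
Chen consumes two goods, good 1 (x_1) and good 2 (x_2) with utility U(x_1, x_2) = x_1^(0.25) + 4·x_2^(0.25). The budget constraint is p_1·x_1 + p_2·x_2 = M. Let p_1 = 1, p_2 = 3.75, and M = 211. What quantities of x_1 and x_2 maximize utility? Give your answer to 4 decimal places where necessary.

MRS = MU_x_1/MU_x_2 = (1/4)·(x_2/x_1)^(0.75). Set equal to p_1/p_2.
Solve for the ratio: x_2/x_1 = [4·p_1/p_2]^(4/3).
With the ratio pinned down, the budget gives x_1* = M/(p_1 + p_2·(x_2/x_1)) and x_2* = (x_2/x_1)·x_1*.
Numerically x_2/x_1 = 1.089862, so x_1* = 211/(1 + 3.75·1.089862) = 41.4784 and x_2* = 1.089862·41.4784 = 45.2058.

x_1* = 41.4784, x_2* = 45.2058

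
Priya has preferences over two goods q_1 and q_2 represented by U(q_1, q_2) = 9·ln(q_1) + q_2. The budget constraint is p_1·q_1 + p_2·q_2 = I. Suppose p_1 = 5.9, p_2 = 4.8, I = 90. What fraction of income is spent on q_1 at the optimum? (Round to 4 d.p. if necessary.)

share on q_1 = 0.48

Set MRS = p_1/p_2: (9/q_1)/1 = p_1/p_2.
So q_1*(p_1,p_2) = 9·p_2/p_1, independent of income; and q_2* = (I − 9·p_2)/p_2.
At the given prices: q_1* = 9·4.8/5.9 = 7.322, and q_2* = 9.75.
Expenditure on q_1: 5.9·7.322 = 43.2; share = 0.48.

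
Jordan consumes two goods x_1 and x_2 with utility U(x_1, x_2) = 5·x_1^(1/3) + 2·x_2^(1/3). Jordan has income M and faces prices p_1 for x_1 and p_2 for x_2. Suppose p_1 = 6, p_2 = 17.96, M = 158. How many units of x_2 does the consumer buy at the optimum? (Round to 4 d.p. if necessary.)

From the CES first-order condition, (5/2)·(x_2/x_1)^(2/3) = p_1/p_2.
Solve for the ratio: x_2/x_1 = [(2/5)·p_1/p_2]^(1.5).
Substitute x_2 = (x_2/x_1)·x_1 into the budget: x_1* = M/(p_1 + p_2·(x_2/x_1)).
Numerically x_2/x_1 = 0.048849, so x_1* = 158/(6 + 17.96·0.048849) = 22.974 and x_2* = 0.048849·22.974 = 1.1223.

x_2* = 1.1223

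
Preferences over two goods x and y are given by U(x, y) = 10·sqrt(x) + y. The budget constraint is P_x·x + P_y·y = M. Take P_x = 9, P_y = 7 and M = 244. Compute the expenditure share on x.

Plugging in: x* = (5·7/9)² = 15.1235, y* = 15.4127.
Expenditure on x: 9·15.1235 = 136.1111; share = 0.5578.

share on x = 0.5578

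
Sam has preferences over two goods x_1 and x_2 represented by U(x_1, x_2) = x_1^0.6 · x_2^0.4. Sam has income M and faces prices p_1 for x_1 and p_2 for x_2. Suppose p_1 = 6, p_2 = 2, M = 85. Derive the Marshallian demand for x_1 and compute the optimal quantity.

The MRS is (3/2)·x_2/x_1. Set MRS = p_1/p_2.
So 0.6·p_2·x_2 = 0.4·p_1·x_1; combined with the budget, a share 0.6 of income goes to x_1.
Demand: x_1*(p_1,p_2,M) = 0.6·M/p_1 and x_2* = 0.4·M/p_2.
At p_1=6, p_2=2, M=85: x_1* = 0.6·85/6 = 8.5.

x_1* = 8.5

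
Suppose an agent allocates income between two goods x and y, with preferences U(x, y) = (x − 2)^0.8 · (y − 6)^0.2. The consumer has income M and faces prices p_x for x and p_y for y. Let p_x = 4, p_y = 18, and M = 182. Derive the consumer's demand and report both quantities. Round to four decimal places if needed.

Let x' = x−2, y' = y−6. MRS = 4·y'/x' = p_x/p_y.
After buying the subsistence bundle (2, 6), a share 0.8 of the remaining income goes to x: x* = 2 + 0.8·(M − 2p_x − 6p_y)/p_x.
Discretionary income = 182 − 2·4 − 6·18 = 66; x* = 2 + 0.8·66/4 = 15.2; y* = 6 + 0.2·66/18 = 6.7333.

x* = 15.2, y* = 6.7333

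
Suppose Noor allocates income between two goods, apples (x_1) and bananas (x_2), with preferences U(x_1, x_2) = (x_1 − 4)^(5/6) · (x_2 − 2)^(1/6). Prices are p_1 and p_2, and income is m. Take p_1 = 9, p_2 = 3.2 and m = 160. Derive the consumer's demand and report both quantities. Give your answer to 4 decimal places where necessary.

x_1* = 14.8889, x_2* = 8.125

MRS = 5·(x_2−2)/(x_1−4). Tangency with p_1/p_2 gives x_2−2 = (1/5)·(p_1/p_2)·(x_1−4).
Substituting into the budget: x_1* = 4 + 5/6·(m − 4·p_1 − 2·p_2)/p_1, and x_2* = 2 + 1/6·(…)/p_2.
Discretionary income = 160 − 4·9 − 2·3.2 = 117.6; x_1* = 4 + 5/6·117.6/9 = 14.8889; x_2* = 2 + 1/6·117.6/3.2 = 8.125.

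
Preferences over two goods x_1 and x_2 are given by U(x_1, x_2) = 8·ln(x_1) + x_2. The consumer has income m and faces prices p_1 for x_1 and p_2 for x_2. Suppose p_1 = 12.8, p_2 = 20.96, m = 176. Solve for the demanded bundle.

x_1* = 13.1, x_2* = 0.3969

Set MRS = p_1/p_2: (8/x_1)/1 = p_1/p_2.
So x_1*(p_1,p_2) = 8·p_2/p_1, independent of income; and x_2* = (m − 8·p_2)/p_2.
At the given prices: x_1* = 8·20.96/12.8 = 13.1, and x_2* = 0.3969.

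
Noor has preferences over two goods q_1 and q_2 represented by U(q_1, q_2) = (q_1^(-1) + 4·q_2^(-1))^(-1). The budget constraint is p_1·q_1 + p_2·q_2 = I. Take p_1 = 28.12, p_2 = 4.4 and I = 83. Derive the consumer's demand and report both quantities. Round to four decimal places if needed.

q_1* = 1.6479, q_2* = 8.3319

MRS = MU_q_1/MU_q_2 = (1/4)·(q_2/q_1)^(2). Set equal to p_1/p_2.
Solve for the ratio: q_2/q_1 = [4·p_1/p_2]^(0.5).
With the ratio pinned down, the budget gives q_1* = I/(p_1 + p_2·(q_2/q_1)) and q_2* = (q_2/q_1)·q_1*.
Numerically q_2/q_1 = 5.056049, so q_1* = 83/(28.12 + 4.4·5.056049) = 1.6479 and q_2* = 5.056049·1.6479 = 8.3319.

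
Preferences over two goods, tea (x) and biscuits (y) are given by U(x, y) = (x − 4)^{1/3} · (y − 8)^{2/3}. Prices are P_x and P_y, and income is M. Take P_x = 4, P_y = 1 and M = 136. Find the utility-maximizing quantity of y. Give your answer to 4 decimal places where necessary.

y* = 82.6667

This is Cobb-Douglas in (x−4, y−8): tangency gives 1/3·P_y·(y−8) = 2/3·P_x·(x−4).
Substituting into the budget: x* = 4 + 1/3·(M − 4·P_x − 8·P_y)/P_x, and y* = 8 + 2/3·(…)/P_y.
Discretionary income = 136 − 4·4 − 8·1 = 112; y* = 8 + 2/3·112/1 = 82.6667.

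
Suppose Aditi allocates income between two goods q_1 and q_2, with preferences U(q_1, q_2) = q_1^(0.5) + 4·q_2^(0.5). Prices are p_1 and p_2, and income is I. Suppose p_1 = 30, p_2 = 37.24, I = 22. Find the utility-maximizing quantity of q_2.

MRS = MU_q_1/MU_q_2 = (1/4)·(q_2/q_1)^(0.5). Set equal to p_1/p_2.
Hence q_2/q_1 = (4·p_1/p_2)^(1/(0.5)), i.e. raised to the 2 power.
Substitute q_2 = (q_2/q_1)·q_1 into the budget: q_1* = I/(p_1 + p_2·(q_2/q_1)).
Numerically q_2/q_1 = 10.383485, so q_1* = 22/(30 + 37.24·10.383485) = 0.0528 and q_2* = 10.383485·0.0528 = 0.5482.

q_2* = 0.5482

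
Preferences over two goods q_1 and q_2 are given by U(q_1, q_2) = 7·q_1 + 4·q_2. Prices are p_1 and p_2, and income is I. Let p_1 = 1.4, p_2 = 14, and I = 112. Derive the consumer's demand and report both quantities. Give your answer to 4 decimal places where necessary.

q_1* = 80, q_2* = 0

Linear utility — the consumer picks whichever good has higher MU/price: 7/1.4 = 5 vs 4/14 = 0.2857.
q_1 gives more utility per dollar, so spend all income on q_1: q_1* = I/p_1, q_2* = 0.
Numerically: q_1* = 80, q_2* = 0.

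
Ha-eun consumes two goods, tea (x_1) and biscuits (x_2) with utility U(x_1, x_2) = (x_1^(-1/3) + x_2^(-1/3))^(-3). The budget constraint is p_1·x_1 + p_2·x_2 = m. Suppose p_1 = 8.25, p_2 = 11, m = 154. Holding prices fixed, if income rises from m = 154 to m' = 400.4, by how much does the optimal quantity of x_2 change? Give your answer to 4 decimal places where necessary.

MU_x_1 ∝ x_1^(-4/3), MU_x_2 ∝ x_2^(-4/3), so MRS = (x_2/x_1)^(4/3) = p_1/p_2.
Hence x_2/x_1 = (p_1/p_2)^(1/(4/3)), i.e. raised to the 0.75 power.
Substitute x_2 = (x_2/x_1)·x_1 into the budget: x_1* = m/(p_1 + p_2·(x_2/x_1)).
Numerically x_2/x_1 = 0.805927, so x_1* = 154/(8.25 + 11·0.805927) = 8.9978 and x_2* = 0.805927·8.9978 = 7.2516.
At m' = 400.4: x_2* = 18.8542. Change: 18.8542 − 7.2516 = 11.6026.

Δx_2* = 11.6026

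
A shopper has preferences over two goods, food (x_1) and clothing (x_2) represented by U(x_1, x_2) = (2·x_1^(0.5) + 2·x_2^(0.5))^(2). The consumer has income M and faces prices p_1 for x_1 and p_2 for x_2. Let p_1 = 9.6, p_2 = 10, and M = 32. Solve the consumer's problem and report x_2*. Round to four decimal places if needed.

MRS = MU_x_1/MU_x_2 = (x_2/x_1)^(0.5). Set equal to p_1/p_2.
Solve for the ratio: x_2/x_1 = [p_1/p_2]^(2).
Substitute x_2 = (x_2/x_1)·x_1 into the budget: x_1* = M/(p_1 + p_2·(x_2/x_1)).
Numerically x_2/x_1 = 0.9216, so x_1* = 32/(9.6 + 10·0.9216) = 1.7007 and x_2* = 0.9216·1.7007 = 1.5673.

x_2* = 1.5673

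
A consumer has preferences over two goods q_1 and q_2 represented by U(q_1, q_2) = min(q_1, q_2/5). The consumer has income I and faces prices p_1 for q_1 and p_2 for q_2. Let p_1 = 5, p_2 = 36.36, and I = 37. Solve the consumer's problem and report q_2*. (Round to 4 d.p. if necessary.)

Leontief preferences: the optimum is at the kink where q_1/1 = q_2/5, i.e. q_2 = 5·q_1.
Budget: p_1·q_1 + p_2·5·q_1 = I, so (p_1 + 5·p_2)·q_1 = I.
Demand: q_1*(p_1,p_2,I) = I/(p_1 + 5·p_2), q_2* = 5·I/(p_1 + 5·p_2).
Here 5 + 5·36.36 = 186.8, giving q_2* = 0.9904.

q_2* = 0.9904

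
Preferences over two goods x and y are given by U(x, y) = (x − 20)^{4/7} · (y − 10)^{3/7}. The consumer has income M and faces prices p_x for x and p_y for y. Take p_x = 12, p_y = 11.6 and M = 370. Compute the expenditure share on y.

MRS = (4/3)·(y−10)/(x−20). Tangency with p_x/p_y gives y−10 = (3/4)·(p_x/p_y)·(x−20).
After buying the subsistence bundle (20, 10), a share 4/7 of the remaining income goes to x: x* = 20 + 4/7·(M − 20p_x − 10p_y)/p_x.
Discretionary income = 370 − 20·12 − 10·11.6 = 14; x* = 20 + 4/7·14/12 = 20.6667; y* = 10 + 3/7·14/11.6 = 10.5172.
Expenditure on y: 11.6·10.5172 = 122; share = 0.3297.

share on y = 0.3297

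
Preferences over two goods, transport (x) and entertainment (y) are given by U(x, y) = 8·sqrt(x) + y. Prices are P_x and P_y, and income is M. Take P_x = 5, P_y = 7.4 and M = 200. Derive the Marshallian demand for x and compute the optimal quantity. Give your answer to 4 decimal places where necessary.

Utility is quasi-linear in y; the FOC for x is 4/√x = P_x/P_y.
Solve: √x = 4·P_y/P_x, so x*(P_x,P_y) = (4·P_y/P_x)², and y* = (M − P_x·x*)/P_y.
Plugging in: x* = (4·7.4/5)² = 35.0464.

x* = 35.0464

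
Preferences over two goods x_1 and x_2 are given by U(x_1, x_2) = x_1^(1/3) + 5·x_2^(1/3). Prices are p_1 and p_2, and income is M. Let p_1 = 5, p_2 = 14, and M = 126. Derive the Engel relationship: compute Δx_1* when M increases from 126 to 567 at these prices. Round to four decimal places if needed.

Δx_1* = 11.4821

MRS = MU_x_1/MU_x_2 = (1/5)·(x_2/x_1)^(2/3). Set equal to p_1/p_2.
Solve for the ratio: x_2/x_1 = [5·p_1/p_2]^(1.5).
Substitute x_2 = (x_2/x_1)·x_1 into the budget: x_1* = M/(p_1 + p_2·(x_2/x_1)).
Numerically x_2/x_1 = 2.386261, so x_1* = 126/(5 + 14·2.386261) = 3.2806.
At M' = 567: x_1* = 14.7627. Change: 14.7627 − 3.2806 = 11.4821.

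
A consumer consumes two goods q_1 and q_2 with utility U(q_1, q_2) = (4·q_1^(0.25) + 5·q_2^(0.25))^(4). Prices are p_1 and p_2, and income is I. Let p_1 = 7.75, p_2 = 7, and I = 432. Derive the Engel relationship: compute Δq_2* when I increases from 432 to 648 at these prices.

From the CES first-order condition, (4/5)·(q_2/q_1)^(0.75) = p_1/p_2.
Solve for the ratio: q_2/q_1 = [(5/4)·p_1/p_2]^(4/3).
Substitute q_2 = (q_2/q_1)·q_1 into the budget: q_1* = I/(p_1 + p_2·(q_2/q_1)).
Numerically q_2/q_1 = 1.542239, so q_1* = 432/(7.75 + 7·1.542239) = 23.2938 and q_2* = 1.542239·23.2938 = 35.9247.
At I' = 648: q_2* = 53.887. Change: 53.887 − 35.9247 = 17.9623.

Δq_2* = 17.9623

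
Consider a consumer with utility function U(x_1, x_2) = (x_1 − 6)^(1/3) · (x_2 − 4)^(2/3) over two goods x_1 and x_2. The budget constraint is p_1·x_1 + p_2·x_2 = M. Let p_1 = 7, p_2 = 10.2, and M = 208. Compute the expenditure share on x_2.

Let x_1' = x_1−6, x_2' = x_2−4. MRS = (1/2)·x_2'/x_1' = p_1/p_2.
Substituting into the budget: x_1* = 6 + 1/3·(M − 6·p_1 − 4·p_2)/p_1, and x_2* = 4 + 2/3·(…)/p_2.
Discretionary income = 208 − 6·7 − 4·10.2 = 125.2; x_1* = 6 + 1/3·125.2/7 = 11.9619; x_2* = 4 + 2/3·125.2/10.2 = 12.183.
Expenditure on x_2: 10.2·12.183 = 124.2667; share = 0.5974.

share on x_2 = 0.5974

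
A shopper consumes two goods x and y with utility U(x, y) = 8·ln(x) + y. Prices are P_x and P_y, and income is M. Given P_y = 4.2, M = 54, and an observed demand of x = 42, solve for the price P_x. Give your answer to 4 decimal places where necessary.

MU_x = 8/x, MU_y = 1. Tangency: 8/x = P_x/P_y.
So x*(P_x,P_y) = 8·P_y/P_x, independent of income; and y* = (M − 8·P_y)/P_y.
Set x* = 42 in the demand function and solve for P_x: P_x = 0.8.

P_x = 0.8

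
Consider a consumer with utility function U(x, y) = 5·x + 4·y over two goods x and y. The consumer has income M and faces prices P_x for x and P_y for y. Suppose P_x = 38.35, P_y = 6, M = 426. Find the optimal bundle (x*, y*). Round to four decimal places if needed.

Linear utility — the consumer picks whichever good has higher MU/price: 5/38.35 = 0.1304 vs 4/6 = 0.6667.
y gives more utility per dollar, so spend all income on y: y* = M/P_y, x* = 0.
Numerically: x* = 0, y* = 71.

x* = 0, y* = 71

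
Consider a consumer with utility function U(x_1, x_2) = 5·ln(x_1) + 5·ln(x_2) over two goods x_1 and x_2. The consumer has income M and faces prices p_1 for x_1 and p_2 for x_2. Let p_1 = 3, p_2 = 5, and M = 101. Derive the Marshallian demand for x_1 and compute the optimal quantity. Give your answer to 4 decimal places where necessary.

Tangency: MRS = x_2/x_1 = p_1/p_2.
Rearranging, p_2·x_2 = p_1·x_1. Substituting into the budget gives p_1·x_1·(1 + 1) = M.
Demand: x_1*(p_1,p_2,M) = 0.5·M/p_1 and x_2* = 0.5·M/p_2.
At p_1=3, p_2=5, M=101: x_1* = 0.5·101/3 = 16.8333.

x_1* = 16.8333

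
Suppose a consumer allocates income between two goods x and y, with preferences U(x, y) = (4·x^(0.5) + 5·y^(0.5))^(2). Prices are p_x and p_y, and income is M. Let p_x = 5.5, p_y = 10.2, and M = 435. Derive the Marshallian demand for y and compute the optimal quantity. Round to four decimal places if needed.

Substitute y = (y/x)·x into the budget: x* = M/(p_x + p_y·(y/x)).
Numerically y/x = 0.454302, so x* = 435/(5.5 + 10.2·0.454302) = 42.9253 and y* = 0.454302·42.9253 = 19.5011.

y* = 19.5011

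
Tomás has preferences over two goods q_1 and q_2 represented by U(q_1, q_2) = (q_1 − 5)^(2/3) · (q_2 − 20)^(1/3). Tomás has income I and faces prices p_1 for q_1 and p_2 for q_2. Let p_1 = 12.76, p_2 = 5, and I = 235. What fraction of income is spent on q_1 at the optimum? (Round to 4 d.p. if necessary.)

share on q_1 = 0.4735

Let q_1' = q_1−5, q_2' = q_2−20. MRS = 2·q_2'/q_1' = p_1/p_2.
Substituting into the budget: q_1* = 5 + 2/3·(I − 5·p_1 − 20·p_2)/p_1, and q_2* = 20 + 1/3·(…)/p_2.
Discretionary income = 235 − 5·12.76 − 20·5 = 71.2; q_1* = 5 + 2/3·71.2/12.76 = 8.72; q_2* = 20 + 1/3·71.2/5 = 24.7467.
Expenditure on q_1: 12.76·8.72 = 111.2667; share = 0.4735.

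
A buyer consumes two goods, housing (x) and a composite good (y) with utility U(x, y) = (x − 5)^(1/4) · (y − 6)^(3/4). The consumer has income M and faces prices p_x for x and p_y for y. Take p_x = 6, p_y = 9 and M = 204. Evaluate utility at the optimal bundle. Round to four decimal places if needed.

V = 8.409

After buying the subsistence bundle (5, 6), a share 0.25 of the remaining income goes to x: x* = 5 + 0.25·(M − 5p_x − 6p_y)/p_x.
Discretionary income = 204 − 5·6 − 6·9 = 120; x* = 5 + 0.25·120/6 = 10; y* = 6 + 0.75·120/9 = 16.
Utility at the optimum: U(10, 16) = 8.409.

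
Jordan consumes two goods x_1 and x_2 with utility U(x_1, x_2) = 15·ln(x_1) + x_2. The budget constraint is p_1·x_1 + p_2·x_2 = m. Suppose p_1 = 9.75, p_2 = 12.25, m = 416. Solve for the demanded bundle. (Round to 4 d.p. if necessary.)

x_1* = 18.8462, x_2* = 18.9592

MU_x_1 = 15/x_1, MU_x_2 = 1. Tangency: 15/x_1 = p_1/p_2.
So x_1*(p_1,p_2) = 15·p_2/p_1, independent of income; and x_2* = (m − 15·p_2)/p_2.
At the given prices: x_1* = 15·12.25/9.75 = 18.8462, and x_2* = 18.9592.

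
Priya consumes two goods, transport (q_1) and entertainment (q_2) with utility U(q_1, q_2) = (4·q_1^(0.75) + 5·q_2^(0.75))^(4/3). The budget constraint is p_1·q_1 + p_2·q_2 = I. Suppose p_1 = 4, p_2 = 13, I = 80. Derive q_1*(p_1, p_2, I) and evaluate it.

MRS = MU_q_1/MU_q_2 = (4/5)·(q_2/q_1)^(0.25). Set equal to p_1/p_2.
Solve for the ratio: q_2/q_1 = [(5/4)·p_1/p_2]^(4).
With the ratio pinned down, the budget gives q_1* = I/(p_1 + p_2·(q_2/q_1)) and q_2* = (q_2/q_1)·q_1*.
Numerically q_2/q_1 = 0.021883, so q_1* = 80/(4 + 13·0.021883) = 18.672.

q_1* = 18.672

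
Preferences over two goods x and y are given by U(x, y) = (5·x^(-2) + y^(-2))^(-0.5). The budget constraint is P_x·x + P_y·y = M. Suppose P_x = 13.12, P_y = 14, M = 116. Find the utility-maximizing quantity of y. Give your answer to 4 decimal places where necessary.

y* = 3.1414

From the CES first-order condition, 5·(y/x)^(3) = P_x/P_y.
Solve for the ratio: y/x = [(1/5)·P_x/P_y]^(1/3).
With the ratio pinned down, the budget gives x* = M/(P_x + P_y·(y/x)) and y* = (y/x)·x*.
Numerically y/x = 0.572284, so x* = 116/(13.12 + 14·0.572284) = 5.4893 and y* = 0.572284·5.4893 = 3.1414.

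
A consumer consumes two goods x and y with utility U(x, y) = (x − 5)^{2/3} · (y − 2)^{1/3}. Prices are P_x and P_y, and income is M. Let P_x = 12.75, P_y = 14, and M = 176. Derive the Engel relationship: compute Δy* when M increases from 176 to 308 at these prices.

Δy* = 3.1429

MRS = 2·(y−2)/(x−5). Tangency with P_x/P_y gives y−2 = (1/2)·(P_x/P_y)·(x−5).
Substituting into the budget: x* = 5 + 2/3·(M − 5·P_x − 2·P_y)/P_x, and y* = 2 + 1/3·(…)/P_y.
Discretionary income = 176 − 5·12.75 − 2·14 = 84.25; y* = 2 + 1/3·84.25/14 = 4.006.
At M' = 308: y* = 7.1488. Change: 7.1488 − 4.006 = 3.1429.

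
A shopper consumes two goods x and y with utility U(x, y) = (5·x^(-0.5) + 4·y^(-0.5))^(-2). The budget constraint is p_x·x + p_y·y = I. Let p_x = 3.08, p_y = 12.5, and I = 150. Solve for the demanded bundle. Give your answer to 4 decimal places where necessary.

x* = 20.5092, y* = 6.9465

Substitute y = (y/x)·x into the budget: x* = I/(p_x + p_y·(y/x)).
Numerically y/x = 0.338704, so x* = 150/(3.08 + 12.5·0.338704) = 20.5092 and y* = 0.338704·20.5092 = 6.9465.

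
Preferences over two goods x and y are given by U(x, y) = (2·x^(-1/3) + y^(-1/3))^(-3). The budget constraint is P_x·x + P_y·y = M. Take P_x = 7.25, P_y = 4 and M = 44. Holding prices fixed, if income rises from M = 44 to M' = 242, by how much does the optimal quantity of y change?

Numerically y/x = 0.92883, so x* = 44/(7.25 + 4·0.92883) = 4.0127 and y* = 0.92883·4.0127 = 3.7271.
At M' = 242: y* = 20.4989. Change: 20.4989 − 3.7271 = 16.7718.

Δy* = 16.7718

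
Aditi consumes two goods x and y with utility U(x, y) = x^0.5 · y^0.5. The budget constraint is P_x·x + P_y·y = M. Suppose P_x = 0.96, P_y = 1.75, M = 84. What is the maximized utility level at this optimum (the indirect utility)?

V = 32.4037

Demand: x*(P_x,P_y,M) = 0.5·M/P_x and y* = 0.5·M/P_y.
At P_x=0.96, P_y=1.75, M=84: x* = 0.5·84/0.96 = 43.75, y* = 24.
Utility at the optimum: U(43.75, 24) = 32.4037.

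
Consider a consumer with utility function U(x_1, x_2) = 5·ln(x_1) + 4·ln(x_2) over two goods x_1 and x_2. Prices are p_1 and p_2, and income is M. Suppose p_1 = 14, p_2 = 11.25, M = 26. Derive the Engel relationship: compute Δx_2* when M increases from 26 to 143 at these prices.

Tangency: MRS = (5/4)·x_2/x_1 = p_1/p_2.
So 5·p_2·x_2 = 4·p_1·x_1; combined with the budget, a share 5/9 of income goes to x_1.
Demand: x_1*(p_1,p_2,M) = 5/9·M/p_1 and x_2* = 4/9·M/p_2.
At p_1=14, p_2=11.25, M=26: x_2* = 4/9·26/11.25 = 1.0272.
At M' = 143: x_2* = 5.6494. Change: 5.6494 − 1.0272 = 4.6222.

Δx_2* = 4.6222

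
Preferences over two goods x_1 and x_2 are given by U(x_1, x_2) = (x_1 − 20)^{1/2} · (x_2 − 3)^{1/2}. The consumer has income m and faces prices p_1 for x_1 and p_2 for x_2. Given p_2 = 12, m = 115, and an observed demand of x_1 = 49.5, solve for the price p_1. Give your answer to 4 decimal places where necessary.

Let x_1' = x_1−20, x_2' = x_2−3. MRS = x_2'/x_1' = p_1/p_2.
After buying the subsistence bundle (20, 3), a share 0.5 of the remaining income goes to x_1: x_1* = 20 + 0.5·(m − 20p_1 − 3p_2)/p_1.
Set x_1* = 49.5 in the demand function and solve for p_1: p_1 = 1.

p_1 = 1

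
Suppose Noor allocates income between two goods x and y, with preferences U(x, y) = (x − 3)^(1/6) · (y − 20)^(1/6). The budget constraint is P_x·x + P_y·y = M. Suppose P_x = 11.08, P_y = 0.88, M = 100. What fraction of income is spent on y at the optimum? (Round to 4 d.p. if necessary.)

MRS = (y−20)/(x−3). Tangency with P_x/P_y gives y−20 = (P_x/P_y)·(x−3).
Substituting into the budget: x* = 3 + 0.5·(M − 3·P_x − 20·P_y)/P_x, and y* = 20 + 0.5·(…)/P_y.
Discretionary income = 100 − 3·11.08 − 20·0.88 = 49.16; x* = 3 + 0.5·49.16/11.08 = 5.2184; y* = 20 + 0.5·49.16/0.88 = 47.9318.
Expenditure on y: 0.88·47.9318 = 42.18; share = 0.4218.

share on y = 0.4218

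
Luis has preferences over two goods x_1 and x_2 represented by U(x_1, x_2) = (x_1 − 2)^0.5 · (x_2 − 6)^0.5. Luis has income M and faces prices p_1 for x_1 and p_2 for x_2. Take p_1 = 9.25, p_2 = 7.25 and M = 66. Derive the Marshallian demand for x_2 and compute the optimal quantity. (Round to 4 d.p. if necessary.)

x_2* = 6.2759

Let x_1' = x_1−2, x_2' = x_2−6. MRS = x_2'/x_1' = p_1/p_2.
Substituting into the budget: x_1* = 2 + 0.5·(M − 2·p_1 − 6·p_2)/p_1, and x_2* = 6 + 0.5·(…)/p_2.
Discretionary income = 66 − 2·9.25 − 6·7.25 = 4; x_2* = 6 + 0.5·4/7.25 = 6.2759.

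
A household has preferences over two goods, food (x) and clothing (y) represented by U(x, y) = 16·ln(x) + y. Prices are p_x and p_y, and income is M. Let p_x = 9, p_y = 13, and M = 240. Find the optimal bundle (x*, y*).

x* = 23.1111, y* = 2.4615

MU_x = 16/x, MU_y = 1. Tangency: 16/x = p_x/p_y.
So x*(p_x,p_y) = 16·p_y/p_x, independent of income; and y* = (M − 16·p_y)/p_y.
At the given prices: x* = 16·13/9 = 23.1111, and y* = 2.4615.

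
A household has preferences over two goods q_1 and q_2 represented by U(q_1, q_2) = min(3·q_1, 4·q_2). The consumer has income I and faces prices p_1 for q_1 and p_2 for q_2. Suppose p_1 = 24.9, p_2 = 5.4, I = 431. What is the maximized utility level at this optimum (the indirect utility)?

With perfect complements, no substitution: consume in ratio q_1:q_2 = 4:3.
Budget: p_1·q_1 + p_2·(3/4)·q_1 = I, so (4·p_1 + 3·p_2)·q_1 = 4·I.
Demand: q_1*(p_1,p_2,I) = 4·I/(4·p_1 + 3·p_2), q_2* = 3·I/(4·p_1 + 3·p_2).
Here 4·24.9 + 3·5.4 = 115.8, giving q_1* = 14.8877 and q_2* = 11.1658.
Utility at the optimum: U(14.8877, 11.1658) = 44.6632.

V = 44.6632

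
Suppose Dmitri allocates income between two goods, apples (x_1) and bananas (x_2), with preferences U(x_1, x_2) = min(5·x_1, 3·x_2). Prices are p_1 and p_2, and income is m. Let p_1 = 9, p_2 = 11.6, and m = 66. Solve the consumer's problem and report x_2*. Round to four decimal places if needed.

With perfect complements, no substitution: consume in ratio x_1:x_2 = 3:5.
Budget: p_1·x_1 + p_2·(5/3)·x_1 = m, so (3·p_1 + 5·p_2)·x_1 = 3·m.
Demand: x_1*(p_1,p_2,m) = 3·m/(3·p_1 + 5·p_2), x_2* = 5·m/(3·p_1 + 5·p_2).
Here 3·9 + 5·11.6 = 85, giving x_2* = 3.8824.

x_2* = 3.8824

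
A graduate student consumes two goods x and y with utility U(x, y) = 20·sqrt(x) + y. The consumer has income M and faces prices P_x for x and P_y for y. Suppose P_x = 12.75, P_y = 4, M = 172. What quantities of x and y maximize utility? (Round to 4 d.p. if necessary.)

Set MRS = P_x/P_y: 10·x^(−1/2) = P_x/P_y.
Solve: √x = 10·P_y/P_x, so x*(P_x,P_y) = (10·P_y/P_x)², and y* = (M − P_x·x*)/P_y.
Plugging in: x* = (10·4/12.75)² = 9.8424, y* = 11.6275.

x* = 9.8424, y* = 11.6275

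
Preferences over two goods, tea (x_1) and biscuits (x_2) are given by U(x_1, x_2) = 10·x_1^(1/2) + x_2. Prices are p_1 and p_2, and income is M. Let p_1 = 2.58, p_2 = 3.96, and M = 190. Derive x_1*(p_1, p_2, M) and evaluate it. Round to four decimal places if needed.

x_1* = 58.8967

MU_x_1 = 5/√x_1, MU_x_2 = 1. Tangency: 5/√x_1 = p_1/p_2.
Thus x_1* = (5·p_2/p_1)² — independent of M — with the rest of income spent on x_2.
Plugging in: x_1* = (5·3.96/2.58)² = 58.8967.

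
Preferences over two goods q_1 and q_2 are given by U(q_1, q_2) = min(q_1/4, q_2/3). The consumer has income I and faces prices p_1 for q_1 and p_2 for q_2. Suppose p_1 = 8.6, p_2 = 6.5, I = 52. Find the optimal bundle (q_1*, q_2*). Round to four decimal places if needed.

q_1* = 3.859, q_2* = 2.8942

Demand: q_1*(p_1,p_2,I) = 4·I/(4·p_1 + 3·p_2), q_2* = 3·I/(4·p_1 + 3·p_2).
Here 4·8.6 + 3·6.5 = 53.9, giving q_1* = 3.859 and q_2* = 2.8942.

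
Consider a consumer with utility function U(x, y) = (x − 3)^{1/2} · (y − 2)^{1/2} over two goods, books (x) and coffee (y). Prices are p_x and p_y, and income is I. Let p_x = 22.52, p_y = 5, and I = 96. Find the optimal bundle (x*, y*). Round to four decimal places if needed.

Let x' = x−3, y' = y−2. MRS = y'/x' = p_x/p_y.
Substituting into the budget: x* = 3 + 0.5·(I − 3·p_x − 2·p_y)/p_x, and y* = 2 + 0.5·(…)/p_y.
Discretionary income = 96 − 3·22.52 − 2·5 = 18.44; x* = 3 + 0.5·18.44/22.52 = 3.4094; y* = 2 + 0.5·18.44/5 = 3.844.

x* = 3.4094, y* = 3.844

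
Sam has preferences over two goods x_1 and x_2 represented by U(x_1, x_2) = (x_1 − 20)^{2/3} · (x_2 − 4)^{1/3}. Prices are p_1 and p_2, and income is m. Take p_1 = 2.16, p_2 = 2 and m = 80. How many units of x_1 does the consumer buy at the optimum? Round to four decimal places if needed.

MRS = 2·(x_2−4)/(x_1−20). Tangency with p_1/p_2 gives x_2−4 = (1/2)·(p_1/p_2)·(x_1−20).
Substituting into the budget: x_1* = 20 + 2/3·(m − 20·p_1 − 4·p_2)/p_1, and x_2* = 4 + 1/3·(…)/p_2.
Discretionary income = 80 − 20·2.16 − 4·2 = 28.8; x_1* = 20 + 2/3·28.8/2.16 = 28.8889.

x_1* = 28.8889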